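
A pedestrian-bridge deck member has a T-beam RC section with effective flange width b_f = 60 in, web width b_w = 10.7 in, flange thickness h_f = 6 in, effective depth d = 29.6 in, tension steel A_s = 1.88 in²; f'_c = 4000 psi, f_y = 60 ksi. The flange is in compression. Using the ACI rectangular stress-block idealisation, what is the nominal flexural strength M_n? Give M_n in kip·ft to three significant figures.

M_n ≈ 276 kip·ft

Tension: T = A_s f_y = 1.88 × 60 = 112.8 kips.
Try a within the flange: a = T/(0.85 f'_c b_f) = 112.8/(0.85 × 4 × 60) = 0.553 in.
Since a = 0.553 ≤ h_f = 6 in, the stress block lies entirely in the flange; analyse as a rectangular beam of width b_f.
M_n = T(d − a/2) = 112.8 × (29.6 − 0.2765) = 3307.7 kip·in.
M_n = 3307.7/12 = 275.64 kip·ft.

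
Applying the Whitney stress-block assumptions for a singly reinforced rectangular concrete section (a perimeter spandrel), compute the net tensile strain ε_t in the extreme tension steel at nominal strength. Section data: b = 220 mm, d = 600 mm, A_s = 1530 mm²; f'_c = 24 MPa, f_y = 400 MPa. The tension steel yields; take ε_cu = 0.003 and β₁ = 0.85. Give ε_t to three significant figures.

ε_t ≈ 0.00822

a = A_s f_y/(0.85 f'_c b) = 136.36 mm.
β₁ = 0.85, so c = a/β₁ = 136.36/0.85 = 160.42 mm.
From the linear strain diagram with ε_cu = 0.003: ε_t = 0.003 (d − c)/c = 0.003 × (600 − 160.42)/160.42 = 0.00822.
Since ε_t ≥ 0.005, the section is tension-controlled.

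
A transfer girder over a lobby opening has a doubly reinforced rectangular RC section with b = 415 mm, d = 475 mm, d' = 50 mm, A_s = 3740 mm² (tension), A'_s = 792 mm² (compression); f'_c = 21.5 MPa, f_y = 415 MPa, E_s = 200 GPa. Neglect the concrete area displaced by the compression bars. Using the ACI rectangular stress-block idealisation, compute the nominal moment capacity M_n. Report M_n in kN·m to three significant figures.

Assume both tension and compression steel yield.
Net tension couple steel: A_s − A'_s = 2948 mm².
a = (A_s − A'_s) f_y / (0.85 f'_c b) = 1223420/(0.85 × 21.5 × 415) = 161.31 mm.
c = a/β₁ = 161.31/0.85 = 189.78 mm; ε'_s = 0.003(c − d')/c = 0.0022 ≥ f_y/E_s = 0.0021, so compression steel does yield.
M_n = (A_s − A'_s) f_y (d − a/2) + A'_s f_y (d − d') = [1223420 × (475 − 80.655) + 328680 × (475 − 50)] × 10⁻⁶ = 482.45 + 139.69 = 622.14 kN·m.

M_n ≈ 622 kN·m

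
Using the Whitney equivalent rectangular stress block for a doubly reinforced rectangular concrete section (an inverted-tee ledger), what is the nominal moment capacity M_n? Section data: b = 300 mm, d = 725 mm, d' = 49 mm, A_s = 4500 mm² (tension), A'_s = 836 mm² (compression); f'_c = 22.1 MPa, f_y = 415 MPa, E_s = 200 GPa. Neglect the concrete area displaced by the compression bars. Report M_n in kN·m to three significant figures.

M_n ≈ 1130 kN·m

Assume both tension and compression steel yield.
Net tension couple steel: A_s − A'_s = 3664 mm².
a = (A_s − A'_s) f_y / (0.85 f'_c b) = 1520560/(0.85 × 22.1 × 300) = 269.82 mm.
c = a/β₁ = 269.82/0.85 = 317.44 mm; ε'_s = 0.003(c − d')/c = 0.0025 ≥ f_y/E_s = 0.0021, so compression steel does yield.
M_n = (A_s − A'_s) f_y (d − a/2) + A'_s f_y (d − d') = [1520560 × (725 − 134.91) + 346940 × (725 − 49)] × 10⁻⁶ = 897.27 + 234.53 = 1131.80 kN·m.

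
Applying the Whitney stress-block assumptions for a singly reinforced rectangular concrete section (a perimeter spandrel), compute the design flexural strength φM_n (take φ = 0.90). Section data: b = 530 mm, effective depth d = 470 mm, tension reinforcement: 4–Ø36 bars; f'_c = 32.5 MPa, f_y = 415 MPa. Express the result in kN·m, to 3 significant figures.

A_s = 4 × 1018 = 4072 mm².
T = A_s f_y = 4072 × 415 = 1689880 N = 1689.88 kN.
From C = T: a = T/(0.85 f'_c b) = 1689880/(0.85 × 32.5 × 530) = 115.42 mm.
M_n = T(d − a/2) = 1689.88 kN × (470 − 57.71) mm = 696.72 kN·m.
φM_n = 0.90 × 696.72 = 627.05 kN·m.

φM_n ≈ 627 kN·m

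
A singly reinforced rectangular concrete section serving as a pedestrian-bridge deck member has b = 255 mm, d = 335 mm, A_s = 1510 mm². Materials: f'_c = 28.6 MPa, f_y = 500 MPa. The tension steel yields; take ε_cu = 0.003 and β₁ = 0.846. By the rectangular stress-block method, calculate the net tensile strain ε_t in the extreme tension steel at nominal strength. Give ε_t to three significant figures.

a = A_s f_y/(0.85 f'_c b) = 121.79 mm.
β₁ = 0.846, so c = a/β₁ = 121.79/0.846 = 143.96 mm.
From the linear strain diagram with ε_cu = 0.003: ε_t = 0.003 (d − c)/c = 0.003 × (335 − 143.96)/143.96 = 0.00398.
ε_t < 0.004 — the section is over-reinforced for flexure under ACI limits.

ε_t ≈ 0.00398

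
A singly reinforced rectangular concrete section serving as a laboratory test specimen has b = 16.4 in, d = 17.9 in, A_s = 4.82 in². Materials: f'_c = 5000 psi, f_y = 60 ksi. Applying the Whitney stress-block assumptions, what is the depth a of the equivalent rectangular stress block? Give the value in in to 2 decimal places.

T = A_s f_y = 4.82 × 60 = 289.2 kips.
a = T/(0.85 f'_c b) = 289.2/(0.85 × 5 × 16.4) = 4.15 in.

a ≈ 4.15 in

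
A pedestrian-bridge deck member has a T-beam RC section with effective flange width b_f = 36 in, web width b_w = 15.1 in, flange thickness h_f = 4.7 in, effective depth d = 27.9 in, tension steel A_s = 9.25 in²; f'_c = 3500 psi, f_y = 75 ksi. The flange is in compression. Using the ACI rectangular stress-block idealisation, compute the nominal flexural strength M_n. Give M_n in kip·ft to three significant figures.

Tension: T = A_s f_y = 9.25 × 75 = 693.75 kips.
Try a within the flange: a = T/(0.85 f'_c b_f) = 693.75/(0.85 × 3.5 × 36) = 6.478 in.
a = 6.478 > h_f = 4.7 in: the block extends into the web. Split into flange-overhang and web parts.
C_f = 0.85 f'_c (b_f − b_w) h_f = 0.85 × 3.5 × (36 − 15.1) × 4.7 = 292.2 kips.
Remaining web compression depth: a_w = (T − C_f)/(0.85 f'_c b_w) = (693.75 − 292.2)/(0.85 × 3.5 × 15.1) = 8.939 in.
M_n = C_f(d − h_f/2) + (T − C_f)(d − a_w/2) = 292.2 × (27.9 − 2.35) + 401.55 × (27.9 − 4.4695) = 7465.7 + 9408.5 = 16874.2 kip·in.
M_n = 16874.2/12 = 1406.18 kip·ft.

M_n ≈ 1410 kip·ft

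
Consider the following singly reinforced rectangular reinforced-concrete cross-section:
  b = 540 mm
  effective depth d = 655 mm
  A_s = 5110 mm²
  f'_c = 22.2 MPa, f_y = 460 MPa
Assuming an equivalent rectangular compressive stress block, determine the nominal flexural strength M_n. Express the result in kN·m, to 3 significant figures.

M_n ≈ 1270 kN·m

T = A_s f_y = 5110 × 460 = 2350600 N = 2350.6 kN.
From C = T: a = T/(0.85 f'_c b) = 2350600/(0.85 × 22.2 × 540) = 230.68 mm.
M_n = T(d − a/2) = 2350.6 kN × (655 − 115.34) mm = 1268.52 kN·m.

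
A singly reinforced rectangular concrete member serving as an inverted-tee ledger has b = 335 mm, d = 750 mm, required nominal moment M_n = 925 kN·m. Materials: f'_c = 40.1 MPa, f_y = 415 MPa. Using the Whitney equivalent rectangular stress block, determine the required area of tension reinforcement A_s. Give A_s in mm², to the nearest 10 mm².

With M_n = 0.85 f'_c a b (d − a/2), solve the quadratic for a:
a = d − √(d² − 2M_n/(0.85 f'_c b)) = 750 − √(750² − 2 × 925×10⁶/(0.85 × 40.1 × 335)) = 117.16 mm.
A_s = 0.85 f'_c a b / f_y = 0.85 × 40.1 × 117.16 × 335 / 415 = 3223.6 mm².

A_s ≈ 3220 mm²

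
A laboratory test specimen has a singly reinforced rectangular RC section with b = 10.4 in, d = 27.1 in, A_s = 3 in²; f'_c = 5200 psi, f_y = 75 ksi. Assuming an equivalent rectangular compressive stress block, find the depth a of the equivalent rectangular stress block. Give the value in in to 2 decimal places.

T = A_s f_y = 3 × 75 = 225 kips.
a = T/(0.85 f'_c b) = 225/(0.85 × 5.2 × 10.4) = 4.89 in.

a ≈ 4.89 in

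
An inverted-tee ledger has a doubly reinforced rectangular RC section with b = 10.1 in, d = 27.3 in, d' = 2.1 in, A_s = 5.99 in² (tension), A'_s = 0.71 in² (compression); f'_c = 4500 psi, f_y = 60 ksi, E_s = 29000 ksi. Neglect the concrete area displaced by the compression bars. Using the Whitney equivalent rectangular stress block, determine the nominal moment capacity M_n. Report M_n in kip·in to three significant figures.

M_n ≈ 8420 kip·in

Assume both steels yield.
a = (A_s − A'_s) f_y/(0.85 f'_c b) = (5.99 − 0.71) × 60/(0.85 × 4.5 × 10.1) = 8.200 in.
c = a/β₁ = 8.200/0.825 = 9.939 in; ε'_s = 0.003(c − d')/c = 0.0024 ≥ ε_y = 0.0021, so the compression steel yields.
M_n = (A_s − A'_s) f_y (d − a/2) + A'_s f_y (d − d') = 316.8 × (27.3 − 4.1) + 42.6 × (27.3 − 2.1) = 7349.8 + 1073.5 = 8423.3 kip·in.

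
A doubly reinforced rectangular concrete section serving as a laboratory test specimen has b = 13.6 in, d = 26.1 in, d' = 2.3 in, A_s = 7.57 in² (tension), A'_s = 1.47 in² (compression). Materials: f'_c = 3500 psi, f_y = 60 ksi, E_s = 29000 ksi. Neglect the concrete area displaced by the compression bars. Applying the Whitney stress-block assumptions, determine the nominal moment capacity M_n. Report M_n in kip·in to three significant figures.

Assume both steels yield.
a = (A_s − A'_s) f_y/(0.85 f'_c b) = (7.57 − 1.47) × 60/(0.85 × 3.5 × 13.6) = 9.046 in.
c = a/β₁ = 9.046/0.85 = 10.642 in; ε'_s = 0.003(c − d')/c = 0.0024 ≥ ε_y = 0.0021, so the compression steel yields.
M_n = (A_s − A'_s) f_y (d − a/2) + A'_s f_y (d − d') = 366 × (26.1 − 4.523) + 88.2 × (26.1 − 2.3) = 7897.2 + 2099.2 = 9996.4 kip·in.

M_n ≈ 10000 kip·in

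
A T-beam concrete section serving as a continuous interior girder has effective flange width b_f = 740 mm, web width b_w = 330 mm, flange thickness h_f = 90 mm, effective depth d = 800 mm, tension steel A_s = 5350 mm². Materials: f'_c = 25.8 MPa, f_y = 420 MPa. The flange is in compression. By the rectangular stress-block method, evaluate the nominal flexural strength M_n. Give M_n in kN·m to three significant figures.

Tension: T = A_s f_y = 5350 × 420 = 2247000 N.
Try a within the flange: a = T/(0.85 f'_c b_f) = 2247000/(0.85 × 25.8 × 740) = 138.46 mm.
a = 138.46 > h_f = 90 mm: the block extends into the web. Split into flange-overhang and web parts.
C_f = 0.85 f'_c (b_f − b_w) h_f = 0.85 × 25.8 × (740 − 330) × 90 = 809217 N.
Remaining web compression depth: a_w = (T − C_f)/(0.85 f'_c b_w) = (2247000 − 809217)/(0.85 × 25.8 × 330) = 198.67 mm.
M_n = C_f(d − h_f/2) + (T − C_f)(d − a_w/2) = 809217 × (800 − 45) + 1437783 × (800 − 99.335) = 610.96 + 1007.40 = 1618.36 × 10⁶ N·mm.
M_n = 1618.36 kN·m.

M_n ≈ 1620 kN·m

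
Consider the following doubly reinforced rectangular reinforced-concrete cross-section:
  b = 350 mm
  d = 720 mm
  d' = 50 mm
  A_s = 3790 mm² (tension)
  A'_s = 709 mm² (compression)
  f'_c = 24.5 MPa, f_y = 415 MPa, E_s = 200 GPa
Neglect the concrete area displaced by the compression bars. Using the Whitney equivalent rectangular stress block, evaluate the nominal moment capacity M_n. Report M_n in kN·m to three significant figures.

Assume both tension and compression steel yield.
Net tension couple steel: A_s − A'_s = 3081 mm².
a = (A_s − A'_s) f_y / (0.85 f'_c b) = 1278615/(0.85 × 24.5 × 350) = 175.42 mm.
c = a/β₁ = 175.42/0.85 = 206.38 mm; ε'_s = 0.003(c − d')/c = 0.0023 ≥ f_y/E_s = 0.0021, so compression steel does yield.
M_n = (A_s − A'_s) f_y (d − a/2) + A'_s f_y (d − d') = [1278615 × (720 − 87.71) + 294235 × (720 − 50)] × 10⁻⁶ = 808.46 + 197.14 = 1005.60 kN·m.

M_n ≈ 1010 kN·m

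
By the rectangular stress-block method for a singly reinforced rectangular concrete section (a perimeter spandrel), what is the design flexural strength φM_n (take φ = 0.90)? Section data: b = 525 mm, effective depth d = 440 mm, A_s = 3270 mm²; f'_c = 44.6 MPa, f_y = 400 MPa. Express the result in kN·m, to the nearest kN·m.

T = A_s f_y = 3270 × 400 = 1308000 N = 1308 kN.
From C = T: a = T/(0.85 f'_c b) = 1308000/(0.85 × 44.6 × 525) = 65.72 mm.
M_n = T(d − a/2) = 1308 kN × (440 − 32.86) mm = 532.54 kN·m.
φM_n = 0.90 × 532.54 = 479.29 kN·m.

φM_n ≈ 479 kN·m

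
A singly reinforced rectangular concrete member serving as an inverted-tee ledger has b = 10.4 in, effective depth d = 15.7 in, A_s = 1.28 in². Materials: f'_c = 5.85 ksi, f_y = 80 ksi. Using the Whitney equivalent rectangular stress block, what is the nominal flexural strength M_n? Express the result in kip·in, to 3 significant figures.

T = A_s f_y = 1.28 × 80 = 102.4 kips.
a = T/(0.85 f'_c b) = 102.4/(0.85 × 5.85 × 10.4) = 1.980 in.
M_n = T(d − a/2) = 102.4 × (15.7 − 0.99) = 1506.3 kip·in.

M_n ≈ 1510 kip·in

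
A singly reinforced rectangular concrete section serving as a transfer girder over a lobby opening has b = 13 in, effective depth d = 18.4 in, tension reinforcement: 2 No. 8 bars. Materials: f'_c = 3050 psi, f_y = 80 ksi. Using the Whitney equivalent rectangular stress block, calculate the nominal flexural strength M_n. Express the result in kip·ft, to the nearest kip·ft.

A_s = 2 × 0.79 = 1.58 in².
T = A_s f_y = 1.58 × 80 = 126.4 kips.
a = T/(0.85 f'_c b) = 126.4/(0.85 × 3.05 × 13) = 3.750 in.
M_n = T(d − a/2) = 126.4 × (18.4 − 1.875) = 2088.8 kip·in = 2088.8/12 = 174.07 kip·ft.

M_n ≈ 174 kip·ft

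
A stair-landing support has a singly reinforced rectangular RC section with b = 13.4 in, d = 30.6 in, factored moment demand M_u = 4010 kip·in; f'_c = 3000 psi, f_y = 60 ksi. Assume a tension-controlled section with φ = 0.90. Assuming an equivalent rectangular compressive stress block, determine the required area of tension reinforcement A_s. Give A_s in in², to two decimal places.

M_n = M_u/φ = 4010/0.90 = 4455.56 kip·in.
From M_n = 0.85 f'_c a b (d − a/2):
a = d − √(d² − 2M_n/(0.85 f'_c b)) = 30.6 − √(30.6² − 2 × 4455.56/(0.85 × 3 × 13.4)) = 4.608 in.
A_s = 0.85 f'_c a b / f_y = 0.85 × 3 × 4.608 × 13.4 / 60 = 2.624 in².

A_s ≈ 2.62 in²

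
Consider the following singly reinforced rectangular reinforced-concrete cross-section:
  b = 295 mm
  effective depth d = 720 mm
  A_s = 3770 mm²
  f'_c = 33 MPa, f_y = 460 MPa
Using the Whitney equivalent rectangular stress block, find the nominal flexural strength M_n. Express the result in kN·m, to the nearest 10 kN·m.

M_n ≈ 1070 kN·m

T = A_s f_y = 3770 × 460 = 1734200 N = 1734.2 kN.
From C = T: a = T/(0.85 f'_c b) = 1734200/(0.85 × 33 × 295) = 209.58 mm.
M_n = T(d − a/2) = 1734.2 kN × (720 − 104.79) mm = 1066.90 kN·m.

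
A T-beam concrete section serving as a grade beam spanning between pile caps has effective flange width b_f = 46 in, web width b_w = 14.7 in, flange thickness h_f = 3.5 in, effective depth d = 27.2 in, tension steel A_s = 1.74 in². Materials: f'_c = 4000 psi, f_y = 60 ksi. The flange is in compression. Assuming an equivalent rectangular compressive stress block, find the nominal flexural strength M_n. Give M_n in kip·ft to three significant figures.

Tension: T = A_s f_y = 1.74 × 60 = 104.4 kips.
Try a within the flange: a = T/(0.85 f'_c b_f) = 104.4/(0.85 × 4 × 46) = 0.668 in.
Since a = 0.668 ≤ h_f = 3.5 in, the stress block lies entirely in the flange; analyse as a rectangular beam of width b_f.
M_n = T(d − a/2) = 104.4 × (27.2 − 0.334) = 2804.8 kip·in.
M_n = 2804.8/12 = 233.73 kip·ft.

M_n ≈ 234 kip·ft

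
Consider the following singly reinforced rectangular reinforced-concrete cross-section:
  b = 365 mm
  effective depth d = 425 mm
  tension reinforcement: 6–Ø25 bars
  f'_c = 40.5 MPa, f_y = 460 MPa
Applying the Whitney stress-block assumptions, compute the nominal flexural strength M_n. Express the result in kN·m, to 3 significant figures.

A_s = 6 × 491 = 2946 mm².
T = A_s f_y = 2946 × 460 = 1355160 N = 1355.16 kN.
From C = T: a = T/(0.85 f'_c b) = 1355160/(0.85 × 40.5 × 365) = 107.85 mm.
M_n = T(d − a/2) = 1355.16 kN × (425 − 53.925) mm = 502.87 kN·m.

M_n ≈ 503 kN·m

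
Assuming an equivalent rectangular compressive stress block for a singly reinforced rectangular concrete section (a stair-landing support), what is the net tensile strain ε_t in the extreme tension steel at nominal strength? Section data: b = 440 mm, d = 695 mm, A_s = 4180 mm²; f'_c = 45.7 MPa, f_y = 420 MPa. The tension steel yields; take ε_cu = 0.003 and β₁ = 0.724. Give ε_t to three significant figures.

ε_t ≈ 0.0117

a = A_s f_y/(0.85 f'_c b) = 102.72 mm.
β₁ = 0.724, so c = a/β₁ = 102.72/0.724 = 141.88 mm.
From the linear strain diagram with ε_cu = 0.003: ε_t = 0.003 (d − c)/c = 0.003 × (695 − 141.88)/141.88 = 0.0117.
Since ε_t ≥ 0.005, the section is tension-controlled.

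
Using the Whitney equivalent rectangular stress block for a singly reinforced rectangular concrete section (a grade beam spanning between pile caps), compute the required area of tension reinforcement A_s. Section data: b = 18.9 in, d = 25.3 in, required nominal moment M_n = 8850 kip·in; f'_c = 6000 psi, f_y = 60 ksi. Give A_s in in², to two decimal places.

A_s ≈ 6.32 in²

From M_n = 0.85 f'_c a b (d − a/2):
a = d − √(d² − 2M_n/(0.85 f'_c b)) = 25.3 − √(25.3² − 2 × 8850/(0.85 × 6 × 18.9)) = 3.935 in.
A_s = 0.85 f'_c a b / f_y = 0.85 × 6 × 3.935 × 18.9 / 60 = 6.322 in².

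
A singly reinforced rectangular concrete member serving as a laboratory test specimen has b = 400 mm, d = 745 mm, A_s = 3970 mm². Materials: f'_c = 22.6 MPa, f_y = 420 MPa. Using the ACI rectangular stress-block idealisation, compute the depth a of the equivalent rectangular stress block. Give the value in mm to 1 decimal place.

a ≈ 217.0 mm

T = A_s f_y = 3970 × 420 = 1667400 N = 1667.4 kN.
Setting C = 0.85 f'_c a b equal to T: a = 1667400/(0.85 × 22.6 × 400) = 217.0 mm.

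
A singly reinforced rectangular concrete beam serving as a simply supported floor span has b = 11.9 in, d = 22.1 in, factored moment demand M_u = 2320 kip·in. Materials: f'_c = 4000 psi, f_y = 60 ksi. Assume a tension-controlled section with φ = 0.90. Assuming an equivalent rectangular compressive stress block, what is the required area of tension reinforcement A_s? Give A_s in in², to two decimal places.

M_n = M_u/φ = 2320/0.90 = 2577.78 kip·in.
From M_n = 0.85 f'_c a b (d − a/2):
a = d − √(d² − 2M_n/(0.85 f'_c b)) = 22.1 − √(22.1² − 2 × 2577.78/(0.85 × 4 × 11.9)) = 3.100 in.
A_s = 0.85 f'_c a b / f_y = 0.85 × 4 × 3.100 × 11.9 / 60 = 2.090 in².

A_s ≈ 2.09 in²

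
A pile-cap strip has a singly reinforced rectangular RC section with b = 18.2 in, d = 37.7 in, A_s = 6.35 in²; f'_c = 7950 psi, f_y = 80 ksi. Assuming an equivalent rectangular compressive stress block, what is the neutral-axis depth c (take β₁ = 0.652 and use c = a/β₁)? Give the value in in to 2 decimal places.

T = A_s f_y = 6.35 × 80 = 508 kips.
a = T/(0.85 f'_c b) = 508/(0.85 × 7.95 × 18.2) = 4.1305 in.
With β₁ = 0.652, c = a/β₁ = 4.1305/0.652 = 6.34 in.

c ≈ 6.34 in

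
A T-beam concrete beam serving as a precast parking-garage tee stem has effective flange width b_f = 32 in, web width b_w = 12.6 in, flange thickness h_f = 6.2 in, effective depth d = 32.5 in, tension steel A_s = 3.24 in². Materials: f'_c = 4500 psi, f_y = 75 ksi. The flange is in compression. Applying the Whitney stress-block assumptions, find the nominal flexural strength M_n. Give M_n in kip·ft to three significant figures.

M_n ≈ 638 kip·ft

Tension: T = A_s f_y = 3.24 × 75 = 243 kips.
Try a within the flange: a = T/(0.85 f'_c b_f) = 243/(0.85 × 4.5 × 32) = 1.985 in.
Since a = 1.985 ≤ h_f = 6.2 in, the stress block lies entirely in the flange; analyse as a rectangular beam of width b_f.
M_n = T(d − a/2) = 243 × (32.5 − 0.9925) = 7656.3 kip·in.
M_n = 7656.3/12 = 638.03 kip·ft.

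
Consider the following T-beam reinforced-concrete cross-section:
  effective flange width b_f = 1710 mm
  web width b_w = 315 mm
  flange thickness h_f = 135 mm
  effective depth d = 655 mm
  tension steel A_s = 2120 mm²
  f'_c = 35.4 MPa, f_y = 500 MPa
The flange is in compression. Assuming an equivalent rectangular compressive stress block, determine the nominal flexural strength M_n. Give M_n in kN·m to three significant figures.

M_n ≈ 683 kN·m

Tension: T = A_s f_y = 2120 × 500 = 1060000 N.
Try a within the flange: a = T/(0.85 f'_c b_f) = 1060000/(0.85 × 35.4 × 1710) = 20.60 mm.
Since a = 20.60 ≤ h_f = 135 mm, the stress block lies entirely in the flange; analyse as a rectangular beam of width b_f.
M_n = T(d − a/2) = 1060000 × (655 − 10.3) = 683.38 × 10⁶ N·mm.
M_n = 683.38 kN·m.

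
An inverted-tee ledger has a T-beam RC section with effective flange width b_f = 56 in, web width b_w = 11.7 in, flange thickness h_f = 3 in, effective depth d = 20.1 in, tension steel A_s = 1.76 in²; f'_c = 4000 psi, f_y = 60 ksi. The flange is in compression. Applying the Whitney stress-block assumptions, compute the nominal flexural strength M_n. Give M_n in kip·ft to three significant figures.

Tension: T = A_s f_y = 1.76 × 60 = 105.6 kips.
Try a within the flange: a = T/(0.85 f'_c b_f) = 105.6/(0.85 × 4 × 56) = 0.555 in.
Since a = 0.555 ≤ h_f = 3 in, the stress block lies entirely in the flange; analyse as a rectangular beam of width b_f.
M_n = T(d − a/2) = 105.6 × (20.1 − 0.2775) = 2093.3 kip·in.
M_n = 2093.3/12 = 174.44 kip·ft.

M_n ≈ 174 kip·ft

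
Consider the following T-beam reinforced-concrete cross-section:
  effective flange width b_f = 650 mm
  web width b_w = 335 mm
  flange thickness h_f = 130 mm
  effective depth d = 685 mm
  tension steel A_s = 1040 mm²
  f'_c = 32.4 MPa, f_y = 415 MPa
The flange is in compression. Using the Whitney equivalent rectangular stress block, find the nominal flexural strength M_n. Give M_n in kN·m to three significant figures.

Tension: T = A_s f_y = 1040 × 415 = 431600 N.
Try a within the flange: a = T/(0.85 f'_c b_f) = 431600/(0.85 × 32.4 × 650) = 24.11 mm.
Since a = 24.11 ≤ h_f = 130 mm, the stress block lies entirely in the flange; analyse as a rectangular beam of width b_f.
M_n = T(d − a/2) = 431600 × (685 − 12.055) = 290.44 × 10⁶ N·mm.
M_n = 290.44 kN·m.

M_n ≈ 290 kN·m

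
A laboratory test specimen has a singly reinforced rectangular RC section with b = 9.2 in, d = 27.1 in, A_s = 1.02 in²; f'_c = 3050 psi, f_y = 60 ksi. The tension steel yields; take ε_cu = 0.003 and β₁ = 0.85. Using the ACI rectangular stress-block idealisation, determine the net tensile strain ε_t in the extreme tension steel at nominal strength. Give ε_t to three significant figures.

ε_t ≈ 0.0239

a = A_s f_y/(0.85 f'_c b) = 2.566 in.
β₁ = 0.85, so c = a/β₁ = 2.566/0.85 = 3.019 in.
From the linear strain diagram with ε_cu = 0.003: ε_t = 0.003 (d − c)/c = 0.003 × (27.1 − 3.019)/3.019 = 0.0239.
Since ε_t ≥ 0.005, the section is tension-controlled.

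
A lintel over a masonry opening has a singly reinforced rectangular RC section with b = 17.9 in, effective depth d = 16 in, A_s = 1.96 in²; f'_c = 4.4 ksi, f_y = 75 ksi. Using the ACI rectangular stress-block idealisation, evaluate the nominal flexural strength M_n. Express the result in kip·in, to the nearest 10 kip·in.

T = A_s f_y = 1.96 × 75 = 147 kips.
a = T/(0.85 f'_c b) = 147/(0.85 × 4.4 × 17.9) = 2.196 in.
M_n = T(d − a/2) = 147 × (16 − 1.098) = 2190.6 kip·in.

M_n ≈ 2190 kip·in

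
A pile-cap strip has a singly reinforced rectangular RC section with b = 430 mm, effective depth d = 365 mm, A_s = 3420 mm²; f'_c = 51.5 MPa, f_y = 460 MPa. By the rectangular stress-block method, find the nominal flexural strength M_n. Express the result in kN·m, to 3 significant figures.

T = A_s f_y = 3420 × 460 = 1573200 N = 1573.2 kN.
From C = T: a = T/(0.85 f'_c b) = 1573200/(0.85 × 51.5 × 430) = 83.58 mm.
M_n = T(d − a/2) = 1573.2 kN × (365 − 41.79) mm = 508.47 kN·m.

M_n ≈ 508 kN·m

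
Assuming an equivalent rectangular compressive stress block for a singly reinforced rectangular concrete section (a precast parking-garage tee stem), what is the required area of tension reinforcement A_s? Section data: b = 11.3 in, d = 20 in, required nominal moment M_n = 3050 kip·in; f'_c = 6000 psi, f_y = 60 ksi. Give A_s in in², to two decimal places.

A_s ≈ 2.74 in²

From M_n = 0.85 f'_c a b (d − a/2):
a = d − √(d² − 2M_n/(0.85 f'_c b)) = 20 − √(20² − 2 × 3050/(0.85 × 6 × 11.3)) = 2.849 in.
A_s = 0.85 f'_c a b / f_y = 0.85 × 6 × 2.849 × 11.3 / 60 = 2.736 in².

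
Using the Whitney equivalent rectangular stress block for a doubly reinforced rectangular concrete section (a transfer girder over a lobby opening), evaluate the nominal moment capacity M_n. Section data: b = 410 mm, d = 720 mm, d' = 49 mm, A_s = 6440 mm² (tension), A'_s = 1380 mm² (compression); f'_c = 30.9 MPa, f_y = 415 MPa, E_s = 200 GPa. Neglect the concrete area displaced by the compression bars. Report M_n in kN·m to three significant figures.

Assume both tension and compression steel yield.
Net tension couple steel: A_s − A'_s = 5060 mm².
a = (A_s − A'_s) f_y / (0.85 f'_c b) = 2099900/(0.85 × 30.9 × 410) = 195.00 mm.
c = a/β₁ = 195.00/0.829 = 235.22 mm; ε'_s = 0.003(c − d')/c = 0.0024 ≥ f_y/E_s = 0.0021, so compression steel does yield.
M_n = (A_s − A'_s) f_y (d − a/2) + A'_s f_y (d − d') = [2099900 × (720 − 97.5) + 572700 × (720 − 49)] × 10⁻⁶ = 1307.19 + 384.28 = 1691.47 kN·m.

M_n ≈ 1690 kN·m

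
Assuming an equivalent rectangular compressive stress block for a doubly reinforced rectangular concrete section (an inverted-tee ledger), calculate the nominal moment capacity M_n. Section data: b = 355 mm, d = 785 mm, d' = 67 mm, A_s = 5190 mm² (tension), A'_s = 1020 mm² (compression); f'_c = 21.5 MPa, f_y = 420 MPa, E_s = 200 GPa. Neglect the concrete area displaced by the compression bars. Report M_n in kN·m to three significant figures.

Assume both tension and compression steel yield.
Net tension couple steel: A_s − A'_s = 4170 mm².
a = (A_s − A'_s) f_y / (0.85 f'_c b) = 1751400/(0.85 × 21.5 × 355) = 269.96 mm.
c = a/β₁ = 269.96/0.85 = 317.60 mm; ε'_s = 0.003(c − d')/c = 0.0024 ≥ f_y/E_s = 0.0021, so compression steel does yield.
M_n = (A_s − A'_s) f_y (d − a/2) + A'_s f_y (d − d') = [1751400 × (785 − 134.98) + 428400 × (785 − 67)] × 10⁻⁶ = 1138.45 + 307.59 = 1446.04 kN·m.

M_n ≈ 1450 kN·m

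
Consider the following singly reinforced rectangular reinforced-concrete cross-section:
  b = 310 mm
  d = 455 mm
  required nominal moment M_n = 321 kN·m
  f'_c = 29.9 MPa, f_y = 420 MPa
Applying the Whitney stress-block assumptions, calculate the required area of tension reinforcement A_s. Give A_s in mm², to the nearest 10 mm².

A_s ≈ 1890 mm²

With M_n = 0.85 f'_c a b (d − a/2), solve the quadratic for a:
a = d − √(d² − 2M_n/(0.85 f'_c b)) = 455 − √(455² − 2 × 321×10⁶/(0.85 × 29.9 × 310)) = 100.69 mm.
A_s = 0.85 f'_c a b / f_y = 0.85 × 29.9 × 100.69 × 310 / 420 = 1888.8 mm².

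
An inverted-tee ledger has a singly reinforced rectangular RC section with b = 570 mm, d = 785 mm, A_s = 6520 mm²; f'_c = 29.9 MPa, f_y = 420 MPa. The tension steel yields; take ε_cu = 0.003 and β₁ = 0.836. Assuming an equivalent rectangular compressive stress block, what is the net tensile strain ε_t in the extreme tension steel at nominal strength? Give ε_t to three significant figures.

a = A_s f_y/(0.85 f'_c b) = 189.03 mm.
β₁ = 0.836, so c = a/β₁ = 189.03/0.836 = 226.11 mm.
From the linear strain diagram with ε_cu = 0.003: ε_t = 0.003 (d − c)/c = 0.003 × (785 − 226.11)/226.11 = 0.00742.
Since ε_t ≥ 0.005, the section is tension-controlled.

ε_t ≈ 0.00742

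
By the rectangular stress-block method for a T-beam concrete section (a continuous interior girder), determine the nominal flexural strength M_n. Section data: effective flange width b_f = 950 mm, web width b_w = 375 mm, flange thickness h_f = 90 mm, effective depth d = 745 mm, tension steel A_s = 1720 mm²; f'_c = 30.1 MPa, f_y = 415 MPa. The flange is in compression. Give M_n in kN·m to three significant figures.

Tension: T = A_s f_y = 1720 × 415 = 713800 N.
Try a within the flange: a = T/(0.85 f'_c b_f) = 713800/(0.85 × 30.1 × 950) = 29.37 mm.
Since a = 29.37 ≤ h_f = 90 mm, the stress block lies entirely in the flange; analyse as a rectangular beam of width b_f.
M_n = T(d − a/2) = 713800 × (745 − 14.685) = 521.30 × 10⁶ N·mm.
M_n = 521.30 kN·m.

M_n ≈ 521 kN·m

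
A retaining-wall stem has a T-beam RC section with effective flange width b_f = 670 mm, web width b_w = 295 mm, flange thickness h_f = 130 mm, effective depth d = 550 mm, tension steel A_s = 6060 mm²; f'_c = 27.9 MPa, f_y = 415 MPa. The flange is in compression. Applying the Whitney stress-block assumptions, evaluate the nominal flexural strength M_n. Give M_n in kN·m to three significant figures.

M_n ≈ 1180 kN·m

Tension: T = A_s f_y = 6060 × 415 = 2514900 N.
Try a within the flange: a = T/(0.85 f'_c b_f) = 2514900/(0.85 × 27.9 × 670) = 158.28 mm.
a = 158.28 > h_f = 130 mm: the block extends into the web. Split into flange-overhang and web parts.
C_f = 0.85 f'_c (b_f − b_w) h_f = 0.85 × 27.9 × (670 − 295) × 130 = 1156106 N.
Remaining web compression depth: a_w = (T − C_f)/(0.85 f'_c b_w) = (2514900 − 1156106)/(0.85 × 27.9 × 295) = 194.23 mm.
M_n = C_f(d − h_f/2) + (T − C_f)(d − a_w/2) = 1156106 × (550 − 65) + 1358794 × (550 − 97.115) = 560.71 + 615.38 = 1176.09 × 10⁶ N·mm.
M_n = 1176.09 kN·m.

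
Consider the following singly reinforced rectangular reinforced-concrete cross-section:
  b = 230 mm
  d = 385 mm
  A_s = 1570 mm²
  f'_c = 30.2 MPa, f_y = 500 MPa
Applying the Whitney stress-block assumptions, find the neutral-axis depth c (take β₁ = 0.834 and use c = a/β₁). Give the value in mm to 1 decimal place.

c ≈ 159.4 mm

T = A_s f_y = 1570 × 500 = 785000 N = 785 kN.
Setting C = 0.85 f'_c a b equal to T: a = 785000/(0.85 × 30.2 × 230) = 132.958 mm.
With β₁ = 0.834, c = a/β₁ = 132.958/0.834 = 159.4 mm.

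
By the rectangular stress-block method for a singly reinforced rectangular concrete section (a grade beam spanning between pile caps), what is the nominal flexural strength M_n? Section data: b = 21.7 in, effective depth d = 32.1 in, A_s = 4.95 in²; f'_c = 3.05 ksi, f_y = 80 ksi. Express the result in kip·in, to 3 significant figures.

T = A_s f_y = 4.95 × 80 = 396 kips.
a = T/(0.85 f'_c b) = 396/(0.85 × 3.05 × 21.7) = 7.039 in.
M_n = T(d − a/2) = 396 × (32.1 − 3.5195) = 11317.9 kip·in.

M_n ≈ 11300 kip·in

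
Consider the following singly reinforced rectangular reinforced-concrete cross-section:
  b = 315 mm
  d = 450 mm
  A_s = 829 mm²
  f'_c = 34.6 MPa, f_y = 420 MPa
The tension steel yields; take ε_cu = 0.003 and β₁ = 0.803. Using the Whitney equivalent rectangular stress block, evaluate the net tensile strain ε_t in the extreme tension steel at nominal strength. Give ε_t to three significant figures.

ε_t ≈ 0.0258

a = A_s f_y/(0.85 f'_c b) = 37.58 mm.
β₁ = 0.803, so c = a/β₁ = 37.58/0.803 = 46.80 mm.
From the linear strain diagram with ε_cu = 0.003: ε_t = 0.003 (d − c)/c = 0.003 × (450 − 46.80)/46.80 = 0.0258.
Since ε_t ≥ 0.005, the section is tension-controlled.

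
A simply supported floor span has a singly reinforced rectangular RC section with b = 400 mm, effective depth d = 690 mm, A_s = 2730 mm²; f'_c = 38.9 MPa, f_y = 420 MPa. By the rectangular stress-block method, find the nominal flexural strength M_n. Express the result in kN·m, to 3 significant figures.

M_n ≈ 741 kN·m

T = A_s f_y = 2730 × 420 = 1146600 N = 1146.6 kN.
From C = T: a = T/(0.85 f'_c b) = 1146600/(0.85 × 38.9 × 400) = 86.69 mm.
M_n = T(d − a/2) = 1146.6 kN × (690 − 43.345) mm = 741.45 kN·m.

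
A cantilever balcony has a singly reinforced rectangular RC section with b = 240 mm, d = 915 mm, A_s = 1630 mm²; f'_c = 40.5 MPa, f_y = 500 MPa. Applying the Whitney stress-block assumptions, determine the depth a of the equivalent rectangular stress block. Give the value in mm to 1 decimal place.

a ≈ 98.6 mm

T = A_s f_y = 1630 × 500 = 815000 N = 815 kN.
Setting C = 0.85 f'_c a b equal to T: a = 815000/(0.85 × 40.5 × 240) = 98.6 mm.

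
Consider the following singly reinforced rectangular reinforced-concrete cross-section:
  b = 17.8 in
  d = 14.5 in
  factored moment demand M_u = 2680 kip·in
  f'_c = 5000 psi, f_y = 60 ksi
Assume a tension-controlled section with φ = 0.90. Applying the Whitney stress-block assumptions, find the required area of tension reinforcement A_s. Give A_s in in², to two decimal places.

A_s ≈ 3.82 in²

M_n = M_u/φ = 2680/0.90 = 2977.78 kip·in.
From M_n = 0.85 f'_c a b (d − a/2):
a = d − √(d² − 2M_n/(0.85 f'_c b)) = 14.5 − √(14.5² − 2 × 2977.78/(0.85 × 5 × 17.8)) = 3.032 in.
A_s = 0.85 f'_c a b / f_y = 0.85 × 5 × 3.032 × 17.8 / 60 = 3.823 in².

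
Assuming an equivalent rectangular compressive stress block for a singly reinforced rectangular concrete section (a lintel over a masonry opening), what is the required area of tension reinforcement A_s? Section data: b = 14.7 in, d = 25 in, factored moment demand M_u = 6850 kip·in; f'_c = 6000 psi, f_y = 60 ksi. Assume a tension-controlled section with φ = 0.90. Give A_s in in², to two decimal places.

A_s ≈ 5.57 in²

M_n = M_u/φ = 6850/0.90 = 7611.11 kip·in.
From M_n = 0.85 f'_c a b (d − a/2):
a = d − √(d² − 2M_n/(0.85 f'_c b)) = 25 − √(25² − 2 × 7611.11/(0.85 × 6 × 14.7)) = 4.458 in.
A_s = 0.85 f'_c a b / f_y = 0.85 × 6 × 4.458 × 14.7 / 60 = 5.570 in².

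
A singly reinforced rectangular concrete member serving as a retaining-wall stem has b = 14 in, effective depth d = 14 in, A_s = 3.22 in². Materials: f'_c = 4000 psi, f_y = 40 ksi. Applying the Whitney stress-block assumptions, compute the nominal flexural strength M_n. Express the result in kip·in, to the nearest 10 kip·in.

T = A_s f_y = 3.22 × 40 = 128.8 kips.
a = T/(0.85 f'_c b) = 128.8/(0.85 × 4 × 14) = 2.706 in.
M_n = T(d − a/2) = 128.8 × (14 − 1.353) = 1628.9 kip·in.

M_n ≈ 1630 kip·in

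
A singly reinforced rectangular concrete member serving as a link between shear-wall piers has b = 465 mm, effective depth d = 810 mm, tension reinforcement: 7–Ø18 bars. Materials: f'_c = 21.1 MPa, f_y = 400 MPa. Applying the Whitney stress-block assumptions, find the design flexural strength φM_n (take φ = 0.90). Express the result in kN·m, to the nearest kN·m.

A_s = 7 × 254 = 1778 mm².
T = A_s f_y = 1778 × 400 = 711200 N = 711.2 kN.
From C = T: a = T/(0.85 f'_c b) = 711200/(0.85 × 21.1 × 465) = 85.28 mm.
M_n = T(d − a/2) = 711.2 kN × (810 − 42.64) mm = 545.75 kN·m.
φM_n = 0.90 × 545.75 = 491.18 kN·m.

φM_n ≈ 491 kN·m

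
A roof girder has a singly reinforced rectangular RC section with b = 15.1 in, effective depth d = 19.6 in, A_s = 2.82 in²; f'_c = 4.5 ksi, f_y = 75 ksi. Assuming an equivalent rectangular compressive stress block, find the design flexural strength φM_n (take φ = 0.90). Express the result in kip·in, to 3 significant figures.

T = A_s f_y = 2.82 × 75 = 211.5 kips.
a = T/(0.85 f'_c b) = 211.5/(0.85 × 4.5 × 15.1) = 3.662 in.
M_n = T(d − a/2) = 211.5 × (19.6 − 1.831) = 3758.1 kip·in.
φM_n = 0.90 × 3758.1 = 3382.3 kip·in.

φM_n ≈ 3380 kip·in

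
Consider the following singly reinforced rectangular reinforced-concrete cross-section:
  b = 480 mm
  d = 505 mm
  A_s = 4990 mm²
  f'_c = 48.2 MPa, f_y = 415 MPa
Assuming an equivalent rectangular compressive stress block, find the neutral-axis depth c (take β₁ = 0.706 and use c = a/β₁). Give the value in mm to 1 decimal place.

c ≈ 149.2 mm

T = A_s f_y = 4990 × 415 = 2070850 N = 2070.85 kN.
Setting C = 0.85 f'_c a b equal to T: a = 2070850/(0.85 × 48.2 × 480) = 105.303 mm.
With β₁ = 0.706, c = a/β₁ = 105.303/0.706 = 149.2 mm.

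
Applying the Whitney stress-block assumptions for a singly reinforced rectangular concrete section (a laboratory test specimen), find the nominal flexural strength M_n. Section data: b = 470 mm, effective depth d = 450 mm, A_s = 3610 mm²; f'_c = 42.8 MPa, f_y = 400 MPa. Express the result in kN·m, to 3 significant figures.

M_n ≈ 589 kN·m

T = A_s f_y = 3610 × 400 = 1444000 N = 1444 kN.
From C = T: a = T/(0.85 f'_c b) = 1444000/(0.85 × 42.8 × 470) = 84.45 mm.
M_n = T(d − a/2) = 1444 kN × (450 − 42.225) mm = 588.83 kN·m.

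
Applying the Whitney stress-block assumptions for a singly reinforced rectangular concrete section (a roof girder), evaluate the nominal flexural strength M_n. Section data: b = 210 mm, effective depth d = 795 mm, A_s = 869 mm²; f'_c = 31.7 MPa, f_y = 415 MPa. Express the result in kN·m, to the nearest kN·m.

T = A_s f_y = 869 × 415 = 360635 N = 360.635 kN.
From C = T: a = T/(0.85 f'_c b) = 360635/(0.85 × 31.7 × 210) = 63.73 mm.
M_n = T(d − a/2) = 360.635 kN × (795 − 31.865) mm = 275.21 kN·m.

M_n ≈ 275 kN·m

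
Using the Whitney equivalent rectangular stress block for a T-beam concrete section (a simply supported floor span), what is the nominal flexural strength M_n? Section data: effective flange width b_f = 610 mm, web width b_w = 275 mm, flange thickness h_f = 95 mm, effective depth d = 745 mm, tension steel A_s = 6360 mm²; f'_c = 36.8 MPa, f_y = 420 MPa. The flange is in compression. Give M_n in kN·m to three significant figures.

M_n ≈ 1780 kN·m

Tension: T = A_s f_y = 6360 × 420 = 2671200 N.
Try a within the flange: a = T/(0.85 f'_c b_f) = 2671200/(0.85 × 36.8 × 610) = 139.99 mm.
a = 139.99 > h_f = 95 mm: the block extends into the web. Split into flange-overhang and web parts.
C_f = 0.85 f'_c (b_f − b_w) h_f = 0.85 × 36.8 × (610 − 275) × 95 = 995486 N.
Remaining web compression depth: a_w = (T − C_f)/(0.85 f'_c b_w) = (2671200 − 995486)/(0.85 × 36.8 × 275) = 194.81 mm.
M_n = C_f(d − h_f/2) + (T − C_f)(d − a_w/2) = 995486 × (745 − 47.5) + 1675714 × (745 − 97.405) = 694.35 + 1085.18 = 1779.53 × 10⁶ N·mm.
M_n = 1779.53 kN·m.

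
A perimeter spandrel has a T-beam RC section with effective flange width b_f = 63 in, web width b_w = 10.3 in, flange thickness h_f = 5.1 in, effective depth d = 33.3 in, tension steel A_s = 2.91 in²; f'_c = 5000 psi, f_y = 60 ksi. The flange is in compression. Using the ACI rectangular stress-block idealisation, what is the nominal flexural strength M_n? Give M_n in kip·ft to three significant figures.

M_n ≈ 480 kip·ft

Tension: T = A_s f_y = 2.91 × 60 = 174.6 kips.
Try a within the flange: a = T/(0.85 f'_c b_f) = 174.6/(0.85 × 5 × 63) = 0.652 in.
Since a = 0.652 ≤ h_f = 5.1 in, the stress block lies entirely in the flange; analyse as a rectangular beam of width b_f.
M_n = T(d − a/2) = 174.6 × (33.3 − 0.326) = 5757.3 kip·in.
M_n = 5757.3/12 = 479.78 kip·ft.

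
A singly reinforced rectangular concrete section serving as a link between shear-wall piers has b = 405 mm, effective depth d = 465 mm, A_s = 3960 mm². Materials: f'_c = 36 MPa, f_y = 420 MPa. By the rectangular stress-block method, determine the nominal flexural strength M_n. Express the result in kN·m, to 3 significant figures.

M_n ≈ 662 kN·m

T = A_s f_y = 3960 × 420 = 1663200 N = 1663.2 kN.
From C = T: a = T/(0.85 f'_c b) = 1663200/(0.85 × 36 × 405) = 134.20 mm.
M_n = T(d − a/2) = 1663.2 kN × (465 − 67.1) mm = 661.79 kN·m.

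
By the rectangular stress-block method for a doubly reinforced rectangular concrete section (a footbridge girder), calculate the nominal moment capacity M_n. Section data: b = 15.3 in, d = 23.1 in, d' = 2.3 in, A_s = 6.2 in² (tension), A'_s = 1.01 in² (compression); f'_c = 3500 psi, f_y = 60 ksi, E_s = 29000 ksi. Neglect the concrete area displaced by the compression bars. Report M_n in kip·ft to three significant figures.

Assume both steels yield.
a = (A_s − A'_s) f_y/(0.85 f'_c b) = (6.2 − 1.01) × 60/(0.85 × 3.5 × 15.3) = 6.841 in.
c = a/β₁ = 6.841/0.85 = 8.048 in; ε'_s = 0.003(c − d')/c = 0.0021 ≥ ε_y = 0.0021, so the compression steel yields.
M_n = (A_s − A'_s) f_y (d − a/2) + A'_s f_y (d − d') = 311.4 × (23.1 − 3.4205) + 60.6 × (23.1 − 2.3) = 6128.2 + 1260.5 = 7388.7 kip·in = 7388.7/12 = 615.73 kip·ft.

M_n ≈ 616 kip·ft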